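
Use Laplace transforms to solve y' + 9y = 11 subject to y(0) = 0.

sY + 9Y = 11/s. Y = 11/(s(s+9)). Partial fractions: Y = 11/9/s - 11/9/(s+9)

Final answer: y(t) = 11/9(1 - e^(-9t))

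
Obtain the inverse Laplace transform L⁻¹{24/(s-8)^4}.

L⁻¹{n!/(s-a)^(n+1)} = t^n·e^(at) with n=3, a=8. So L⁻¹{6/(s-8)^4} = t^3·e^(8t), and L⁻¹{24/(s-8)^4} = (24/6)·t^3·e^(8t) = 4·t^3·e^(8t)

Final answer: 4·t^3·e^(8t)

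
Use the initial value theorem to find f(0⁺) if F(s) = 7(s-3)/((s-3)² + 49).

f(0⁺) = lim_{s→∞} sF(s) = lim_{s→∞} 7s(s-3)/((s-3)² + 49) = 7

Final answer: 7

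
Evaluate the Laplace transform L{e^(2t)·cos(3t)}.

L{e^(at)·cos(ωt)} = (s-a)/((s-a)² + ω²), so L{e^(2t)·cos(3t)} = (s-2)/((s-2)² + 9)

Final answer: (s-2)/((s-2)² + 9)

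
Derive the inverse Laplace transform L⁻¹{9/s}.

L⁻¹{c/s} = c, so L⁻¹{9/s} = 9

Final answer: 9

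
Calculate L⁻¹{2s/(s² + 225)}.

This is the form c·s/(s² + a²) with a = 15, c = 2. L⁻¹ = 2·cos(15t)

Final answer: 2·cos(15t)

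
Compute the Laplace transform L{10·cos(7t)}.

L{cos(ωt)} = s/(s² + ω²), so L{cos(7t)} = s/(s² + 49). Then L{10·cos(7t)} = 10·s/(s² + 49) = 10s/(s² + 49)

Final answer: 10s/(s² + 49)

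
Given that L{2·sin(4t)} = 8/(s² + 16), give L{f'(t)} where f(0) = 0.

L{f'(t)} = s·F(s) - f(0) = s·8/(s² + 16) - 0 = 8s/(s² + 16)

Final answer: 8s/(s² + 16)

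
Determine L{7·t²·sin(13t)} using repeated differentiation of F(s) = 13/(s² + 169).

F(s) = 13/(s² + 169). F'(s) = -26s/(s² + 169)². F''(s) = -26(169 - 3s²)/(s² + 169)³ = (78s² - 4394)/(s² + 169)³. So L{t²·sin(13t)} = (-1)² F''(s) = (78s² - 4394)/(s² + 169)³. Then L{7·t²·sin(13t)} = 7·(78s² - 4394)/(s² + 169)³ = (546s² - 30758)/(s² + 169)³

Final answer: (546s² - 30758)/(s² + 169)³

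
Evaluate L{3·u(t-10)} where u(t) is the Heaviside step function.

L{u(t-a)} = e^(-as)/s. Here a=10, so L{u(t-10)} = e^(-10s)/s, and L{3·u(t-10)} = 3·e^(-10s)/s

Final answer: 3·e^(-10s)/s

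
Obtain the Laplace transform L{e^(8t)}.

L{e^(at)} = 1/(s-a), so L{e^(8t)} = 1/(s-8)

Final answer: 1/(s-8)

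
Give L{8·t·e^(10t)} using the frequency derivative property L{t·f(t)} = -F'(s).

L{e^(10t)} = 1/(s-10). By frequency derivative: L{t·e^(10t)} = -d/ds[1/(s-10)] = -(-1)/(s-10)² = 1/(s-10)². Then L{8·t·e^(10t)} = 8·1/(s-10)² = 8/(s-10)²

Final answer: 8/(s-10)²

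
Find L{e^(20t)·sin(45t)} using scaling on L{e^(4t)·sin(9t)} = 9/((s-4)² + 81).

Scaling with a=5: L{e^(20t)·sin(45t)} = (1/5) · 9/((s/5-4)² + 81). Simplifying: 45/((s-20)² + 2025)

Final answer: 45/((s-20)² + 2025)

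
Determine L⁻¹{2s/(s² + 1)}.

This is the form c·s/(s² + a²) with a = 1, c = 2. L⁻¹ = 2·cos(t)

Final answer: 2·cos(t)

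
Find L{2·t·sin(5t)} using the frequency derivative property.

L{sin(5t)} = 5/(s² + 25). By L{t·f(t)} = -F'(s): -d/ds[5/(s² + 25)] = -(5)·(-2s)/(s² + 25)² = 10s/(s² + 25)². Then L{2·t·sin(5t)} = 2·10s/(s² + 25)² = 20s/(s² + 25)²

Final answer: 20s/(s² + 25)²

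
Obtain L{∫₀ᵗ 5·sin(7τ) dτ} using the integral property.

L{∫₀ᵗ f(τ)dτ} = F(s)/s with F(s) = 35/(s² + 49), so the result is (35/(s² + 49))/s = 35/(s(s² + 49))

Final answer: 35/(s(s² + 49))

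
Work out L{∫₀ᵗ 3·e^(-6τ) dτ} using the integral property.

L{∫₀ᵗ f(τ)dτ} = F(s)/s with F(s) = 3/(s+6), so L{∫₀ᵗ 3·e^(-6τ) dτ} = 3/(s(s+6))

Final answer: 3/(s(s+6))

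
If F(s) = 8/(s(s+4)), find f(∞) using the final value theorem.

f(∞) = lim_{s→0} s·8/(s(s+4)) = lim_{s→0} 8/(s+4) = 8/4 = 2

Final answer: 2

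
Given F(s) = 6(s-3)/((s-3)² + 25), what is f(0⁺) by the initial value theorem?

f(0⁺) = lim_{s→∞} sF(s) = lim_{s→∞} 6s(s-3)/((s-3)² + 25) = 6

Final answer: 6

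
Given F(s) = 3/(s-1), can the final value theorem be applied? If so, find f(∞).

sF(s) = 3s/(s-1) has a pole at s = 1 in the right half-plane. Theorem does NOT apply (unstable system; f(t) = 3·e^t grows without bound).

Final answer: Not applicable (unstable)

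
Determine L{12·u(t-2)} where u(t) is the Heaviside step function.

L{u(t-a)} = e^(-as)/s. Here a=2, so L{u(t-2)} = e^(-2s)/s, and L{12·u(t-2)} = 12·e^(-2s)/s

Final answer: 12·e^(-2s)/s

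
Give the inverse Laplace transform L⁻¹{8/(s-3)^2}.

L⁻¹{n!/(s-a)^(n+1)} = t^n·e^(at) with n=1, a=3. So L⁻¹{1/(s-3)^2} = t·e^(3t), and L⁻¹{8/(s-3)^2} = (8/1)·t·e^(3t) = 8·t·e^(3t)

Final answer: 8·t·e^(3t)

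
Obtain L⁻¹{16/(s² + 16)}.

This is the form c·a/(s² + a²) with a = 4, c = 4. L⁻¹ = 4·sin(4t)

Final answer: 4·sin(4t)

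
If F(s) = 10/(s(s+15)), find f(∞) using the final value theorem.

f(∞) = lim_{s→0} s·10/(s(s+15)) = lim_{s→0} 10/(s+15) = 10/15 = 2/3

Final answer: 2/3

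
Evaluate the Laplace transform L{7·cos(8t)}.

L{cos(ωt)} = s/(s² + ω²), so L{cos(8t)} = s/(s² + 64). Then L{7·cos(8t)} = 7·s/(s² + 64) = 7s/(s² + 64)

Final answer: 7s/(s² + 64)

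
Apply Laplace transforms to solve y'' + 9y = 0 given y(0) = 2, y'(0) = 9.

L{y''} + 9L{y} = 0. s²Y - 2s - 9 + 9Y = 0. Y(s² + 9) = 2s + 9. Y = (2s + 9)/(s² + 9). Inverting: y(t) = 2cos(3t) + 3sin(3t)

Final answer: y(t) = 2cos(3t) + 3sin(3t)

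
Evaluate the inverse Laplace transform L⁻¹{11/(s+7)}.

L⁻¹{1/(s-a)} = e^(at), so L⁻¹{1/(s+7)} = e^(-7t), and L⁻¹{11/(s+7)} = 11·e^(-7t)

Final answer: 11·e^(-7t)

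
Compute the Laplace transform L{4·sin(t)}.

L{sin(ωt)} = ω/(s² + ω²), so L{sin(t)} = 1/(s² + 1). Then L{4·sin(t)} = 4·1/(s² + 1) = 4/(s² + 1)

Final answer: 4/(s² + 1)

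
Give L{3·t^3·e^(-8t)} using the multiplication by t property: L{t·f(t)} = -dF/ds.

Using L{t^n·e^(at)} = n!/(s-a)^(n+1), L{t^3·e^(-8t)} = 6/(s+8)^4, so L{3·t^3·e^(-8t)} = 3·6/(s+8)^4 = 18/(s+8)^4

Final answer: 18/(s+8)^4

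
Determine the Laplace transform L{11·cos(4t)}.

L{cos(ωt)} = s/(s² + ω²), so L{cos(4t)} = s/(s² + 16). Then L{11·cos(4t)} = 11·s/(s² + 16) = 11s/(s² + 16)

Final answer: 11s/(s² + 16)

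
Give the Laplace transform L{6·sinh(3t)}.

L{sinh(ωt)} = ω/(s² - ω²), so L{sinh(3t)} = 3/(s² - 9). Then L{6·sinh(3t)} = 6·3/(s² - 9) = 18/(s² - 9)

Final answer: 18/(s² - 9)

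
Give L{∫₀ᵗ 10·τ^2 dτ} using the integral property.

L{∫₀ᵗ f(τ)dτ} = F(s)/s with f(t) = 10t^2. F(s) = 20/s^3, so L{∫₀ᵗ 10·τ^2 dτ} = (20/s^3)/s = 20/s^4. (Check: ∫₀ᵗ 10·τ^2 dτ = 10t^3/3.)

Final answer: 20/s^4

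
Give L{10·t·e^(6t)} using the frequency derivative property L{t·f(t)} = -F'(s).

L{e^(6t)} = 1/(s-6). By frequency derivative: L{t·e^(6t)} = -d/ds[1/(s-6)] = -(-1)/(s-6)² = 1/(s-6)². Then L{10·t·e^(6t)} = 10·1/(s-6)² = 10/(s-6)²

Final answer: 10/(s-6)²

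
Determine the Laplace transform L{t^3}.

L{t^n} = n!/s^(n+1), so L{t^3} = 6/s^4

Final answer: 6/s^4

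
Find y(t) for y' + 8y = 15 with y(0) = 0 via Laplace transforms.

sY + 8Y = 15/s. Y = 15/(s(s+8)). Partial fractions: Y = 15/8/s - 15/8/(s+8)

Final answer: y(t) = 15/8(1 - e^(-8t))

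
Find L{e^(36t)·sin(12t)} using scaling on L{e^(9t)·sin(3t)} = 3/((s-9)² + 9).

Scaling with a=4: L{e^(36t)·sin(12t)} = (1/4) · 3/((s/4-9)² + 9). Simplifying: 12/((s-36)² + 144)

Final answer: 12/((s-36)² + 144)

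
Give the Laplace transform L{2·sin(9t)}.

L{sin(ωt)} = ω/(s² + ω²), so L{sin(9t)} = 9/(s² + 81). Then L{2·sin(9t)} = 2·9/(s² + 81) = 18/(s² + 81)

Final answer: 18/(s² + 81)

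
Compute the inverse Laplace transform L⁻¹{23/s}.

L⁻¹{c/s} = c, so L⁻¹{23/s} = 23

Final answer: 23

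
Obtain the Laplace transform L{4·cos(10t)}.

L{cos(ωt)} = s/(s² + ω²), so L{cos(10t)} = s/(s² + 100). Then L{4·cos(10t)} = 4·s/(s² + 100) = 4s/(s² + 100)

Final answer: 4s/(s² + 100)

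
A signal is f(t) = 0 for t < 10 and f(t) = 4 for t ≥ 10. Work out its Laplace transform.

f(t) = 4·u(t-10). L{u(t-10)} = e^(-10s)/s, so L{f(t)} = 4·e^(-10s)/s

Final answer: 4·e^(-10s)/s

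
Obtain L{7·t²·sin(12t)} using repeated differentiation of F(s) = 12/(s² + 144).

F(s) = 12/(s² + 144). F'(s) = -24s/(s² + 144)². F''(s) = -24(144 - 3s²)/(s² + 144)³ = (72s² - 3456)/(s² + 144)³. So L{t²·sin(12t)} = (-1)² F''(s) = (72s² - 3456)/(s² + 144)³. Then L{7·t²·sin(12t)} = 7·(72s² - 3456)/(s² + 144)³ = (504s² - 24192)/(s² + 144)³

Final answer: (504s² - 24192)/(s² + 144)³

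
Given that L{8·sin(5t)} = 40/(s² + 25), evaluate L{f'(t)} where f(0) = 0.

L{f'(t)} = s·F(s) - f(0) = s·40/(s² + 25) - 0 = 40s/(s² + 25)

Final answer: 40s/(s² + 25)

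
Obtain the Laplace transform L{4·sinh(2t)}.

L{sinh(ωt)} = ω/(s² - ω²), so L{sinh(2t)} = 2/(s² - 4). Then L{4·sinh(2t)} = 4·2/(s² - 4) = 8/(s² - 4)

Final answer: 8/(s² - 4)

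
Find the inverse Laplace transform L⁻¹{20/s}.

L⁻¹{c/s} = c, so L⁻¹{20/s} = 20

Final answer: 20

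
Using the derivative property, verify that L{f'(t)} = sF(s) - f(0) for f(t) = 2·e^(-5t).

f'(t) = -10e^(-5t). Direct: L{f'(t)} = -10/(s+5). Property: s·2/(s+5) - 2 = (2s - 2(s+5))/(s+5) = -10/(s+5). ✓

Final answer: -10/(s+5)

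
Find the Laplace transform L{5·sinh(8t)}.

L{sinh(ωt)} = ω/(s² - ω²), so L{sinh(8t)} = 8/(s² - 64). Then L{5·sinh(8t)} = 5·8/(s² - 64) = 40/(s² - 64)

Final answer: 40/(s² - 64)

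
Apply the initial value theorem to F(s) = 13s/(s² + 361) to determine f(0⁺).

f(0⁺) = lim_{s→∞} s·13s/(s² + 361) = lim_{s→∞} 13s²/(s² + 361) = 13

Final answer: 13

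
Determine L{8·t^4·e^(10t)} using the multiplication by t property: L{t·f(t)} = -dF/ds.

Using L{t^n·e^(at)} = n!/(s-a)^(n+1), L{t^4·e^(10t)} = 24/(s-10)^5, so L{8·t^4·e^(10t)} = 8·24/(s-10)^5 = 192/(s-10)^5

Final answer: 192/(s-10)^5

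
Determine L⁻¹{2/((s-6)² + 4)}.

Form: b/((s-a)² + b²) → e^(at)sin(bt). With a=6, b=2

Final answer: e^(6t)·sin(2t)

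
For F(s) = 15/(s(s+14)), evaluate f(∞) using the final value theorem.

f(∞) = lim_{s→0} s·15/(s(s+14)) = lim_{s→0} 15/(s+14) = 15/14 = 15/14

Final answer: 15/14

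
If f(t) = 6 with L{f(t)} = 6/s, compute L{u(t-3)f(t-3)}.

Time shift theorem: L{u(t-a)f(t-a)} = e^(-as)F(s). Here a=3, F(s) = 6/s, so L{u(t-3)f(t-3)} = e^(-3s)·6/s

Final answer: e^(-3s)·6/s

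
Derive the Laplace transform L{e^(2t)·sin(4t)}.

L{e^(at)·sin(ωt)} = ω/((s-a)² + ω²), so L{e^(2t)·sin(4t)} = 4/((s-2)² + 16)

Final answer: 4/((s-2)² + 16)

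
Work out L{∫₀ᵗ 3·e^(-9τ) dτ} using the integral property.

L{∫₀ᵗ f(τ)dτ} = F(s)/s with F(s) = 3/(s+9), so L{∫₀ᵗ 3·e^(-9τ) dτ} = 3/(s(s+9))

Final answer: 3/(s(s+9))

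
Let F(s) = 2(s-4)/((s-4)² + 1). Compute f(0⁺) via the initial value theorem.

f(0⁺) = lim_{s→∞} sF(s) = lim_{s→∞} 2s(s-4)/((s-4)² + 1) = 2

Final answer: 2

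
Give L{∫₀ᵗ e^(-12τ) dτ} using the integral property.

L{∫₀ᵗ f(τ)dτ} = F(s)/s with F(s) = 1/(s+12), so L{∫₀ᵗ e^(-12τ) dτ} = 1/(s(s+12))

Final answer: 1/(s(s+12))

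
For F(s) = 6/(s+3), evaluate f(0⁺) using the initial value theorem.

f(0⁺) = lim_{s→∞} s·6/(s+3) = lim_{s→∞} 6s/(s+3) = 6

Final answer: 6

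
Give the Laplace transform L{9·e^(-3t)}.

L{e^(at)} = 1/(s-a), so L{e^(-3t)} = 1/(s+3). Then L{9·e^(-3t)} = 9/(s+3)

Final answer: 9/(s+3)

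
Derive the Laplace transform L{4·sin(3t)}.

L{sin(ωt)} = ω/(s² + ω²), so L{sin(3t)} = 3/(s² + 9). Then L{4·sin(3t)} = 4·3/(s² + 9) = 12/(s² + 9)

Final answer: 12/(s² + 9)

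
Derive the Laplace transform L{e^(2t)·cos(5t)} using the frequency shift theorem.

Frequency shift: L{e^(at)f(t)} = F(s-a). L{e^(2t)·cos(5t)} = (s-2)/((s-2)² + 25)

Final answer: (s-2)/((s-2)² + 25)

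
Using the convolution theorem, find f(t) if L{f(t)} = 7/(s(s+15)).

7/(s(s+15)) = (7/s)·(1/(s+15)) = L{7}·L{e^(-15t)}. By convolution, f(t) = 7*e^(-15t) = ∫₀ᵗ 7·e^(-15τ) dτ = 7·(1 - e^(-15t))/15

Final answer: 7·(1 - e^(-15t))/15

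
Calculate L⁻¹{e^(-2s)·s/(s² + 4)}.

L⁻¹{s/(s² + 4)} = cos(2t). By the time shift theorem, L⁻¹{e^(-as)F(s)} = u(t-a)f(t-a) with a=2, so L⁻¹{e^(-2s)·s/(s² + 4)} = u(t-2)·cos(2(t-2))

Final answer: u(t-2)·cos(2(t-2))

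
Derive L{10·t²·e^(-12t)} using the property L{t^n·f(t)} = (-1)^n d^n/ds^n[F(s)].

L{e^(-12t)} = 1/(s+12). d/ds[1/(s+12)] = -1/(s+12)². d²/ds²[1/(s+12)] = 2/(s+12)³. So L{t²·e^(-12t)} = (-1)² · 2/(s+12)³ = 2/(s+12)³. Then L{10·t²·e^(-12t)} = 10·2/(s+12)³ = 20/(s+12)³

Final answer: 20/(s+12)³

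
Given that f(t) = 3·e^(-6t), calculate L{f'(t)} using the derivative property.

f(0) = 3, F(s) = 3/(s+6). L{f'(t)} = s·F(s) - f(0) = 3s/(s+6) - 3 = (3s - 3(s+6))/(s+6) = -18/(s+6)

Final answer: -18/(s+6)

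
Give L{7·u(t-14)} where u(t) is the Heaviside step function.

L{u(t-a)} = e^(-as)/s. Here a=14, so L{u(t-14)} = e^(-14s)/s, and L{7·u(t-14)} = 7·e^(-14s)/s

Final answer: 7·e^(-14s)/s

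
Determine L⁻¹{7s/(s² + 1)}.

This is the form c·s/(s² + a²) with a = 1, c = 7. L⁻¹ = 7·cos(t)

Final answer: 7·cos(t)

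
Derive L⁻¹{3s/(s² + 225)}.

This is the form c·s/(s² + a²) with a = 15, c = 3. L⁻¹ = 3·cos(15t)

Final answer: 3·cos(15t)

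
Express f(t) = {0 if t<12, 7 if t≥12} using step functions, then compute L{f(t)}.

f(t) = 7·u(t-12). L{u(t-12)} = e^(-12s)/s, so L{f(t)} = 7·e^(-12s)/s

Final answer: 7·e^(-12s)/s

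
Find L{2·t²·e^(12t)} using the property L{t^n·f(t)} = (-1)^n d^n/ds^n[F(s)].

L{e^(12t)} = 1/(s-12). d/ds[1/(s-12)] = -1/(s-12)². d²/ds²[1/(s-12)] = 2/(s-12)³. So L{t²·e^(12t)} = (-1)² · 2/(s-12)³ = 2/(s-12)³. Then L{2·t²·e^(12t)} = 2·2/(s-12)³ = 4/(s-12)³

Final answer: 4/(s-12)³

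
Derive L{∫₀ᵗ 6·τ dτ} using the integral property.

L{∫₀ᵗ f(τ)dτ} = F(s)/s with f(t) = 6t. F(s) = 6/s^2, so L{∫₀ᵗ 6·τ dτ} = (6/s^2)/s = 6/s^3. (Check: ∫₀ᵗ 6·τ dτ = 6t^2/2.)

Final answer: 6/s^3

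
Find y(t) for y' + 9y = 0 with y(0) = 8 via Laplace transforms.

L{y'} + 9L{y} = 0. sY - 8 + 9Y = 0. Y(s+9) = 8. Y = 8/(s+9)

Final answer: y(t) = 8e^(-9t)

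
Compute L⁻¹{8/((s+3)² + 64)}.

Form: b/((s-a)² + b²) → e^(at)sin(bt). With a=-3, b=8

Final answer: e^(-3t)·sin(8t)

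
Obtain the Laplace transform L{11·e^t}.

L{e^(at)} = 1/(s-a), so L{e^t} = 1/(s-1). Then L{11·e^t} = 11/(s-1)

Final answer: 11/(s-1)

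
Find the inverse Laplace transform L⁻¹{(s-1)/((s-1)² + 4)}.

Using frequency shift, L⁻¹{(s-1)/((s-1)² + 4)} = e^t·cos(2t)

Final answer: e^t·cos(2t)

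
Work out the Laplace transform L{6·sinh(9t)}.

L{sinh(ωt)} = ω/(s² - ω²), so L{sinh(9t)} = 9/(s² - 81). Then L{6·sinh(9t)} = 6·9/(s² - 81) = 54/(s² - 81)

Final answer: 54/(s² - 81)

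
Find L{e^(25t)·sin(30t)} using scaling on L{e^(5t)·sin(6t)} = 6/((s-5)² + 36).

Scaling with a=5: L{e^(25t)·sin(30t)} = (1/5) · 6/((s/5-5)² + 36). Simplifying: 30/((s-25)² + 900)

Final answer: 30/((s-25)² + 900)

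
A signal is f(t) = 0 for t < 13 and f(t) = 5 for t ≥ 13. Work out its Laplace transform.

f(t) = 5·u(t-13). L{u(t-13)} = e^(-13s)/s, so L{f(t)} = 5·e^(-13s)/s

Final answer: 5·e^(-13s)/s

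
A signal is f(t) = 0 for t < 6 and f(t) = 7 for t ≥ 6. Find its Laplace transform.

f(t) = 7·u(t-6). L{u(t-6)} = e^(-6s)/s, so L{f(t)} = 7·e^(-6s)/s

Final answer: 7·e^(-6s)/s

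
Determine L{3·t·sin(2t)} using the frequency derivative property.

L{sin(2t)} = 2/(s² + 4). By L{t·f(t)} = -F'(s): -d/ds[2/(s² + 4)] = -(2)·(-2s)/(s² + 4)² = 4s/(s² + 4)². Then L{3·t·sin(2t)} = 3·4s/(s² + 4)² = 12s/(s² + 4)²

Final answer: 12s/(s² + 4)²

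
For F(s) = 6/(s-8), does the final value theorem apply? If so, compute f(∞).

sF(s) = 6s/(s-8) has a pole at s = 8 in the right half-plane. Theorem does NOT apply (unstable system; f(t) = 6·e^(8t) grows without bound).

Final answer: Not applicable (unstable)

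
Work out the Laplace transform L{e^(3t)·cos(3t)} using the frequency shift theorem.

Frequency shift: L{e^(at)f(t)} = F(s-a). L{e^(3t)·cos(3t)} = (s-3)/((s-3)² + 9)

Final answer: (s-3)/((s-3)² + 9)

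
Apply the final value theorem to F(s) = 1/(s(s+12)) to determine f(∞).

f(∞) = lim_{s→0} s·1/(s(s+12)) = lim_{s→0} 1/(s+12) = 1/12 = 1/12

Final answer: 1/12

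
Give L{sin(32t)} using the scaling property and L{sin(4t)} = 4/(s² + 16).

Using L{f(at)} = (1/a)F(s/a) with a=8: L{sin(32t)} = (1/8) · 4/((s/8)² + 16) = (1/8) · 4·64/(s² + 1024) = 32/(s² + 1024)

Final answer: 32/(s² + 1024)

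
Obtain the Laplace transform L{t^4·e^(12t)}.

L{t^n·e^(at)} = n!/(s-a)^(n+1), so L{t^4·e^(12t)} = 24/(s-12)^5

Final answer: 24/(s-12)^5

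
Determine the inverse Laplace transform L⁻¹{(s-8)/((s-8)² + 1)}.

Using frequency shift, L⁻¹{(s-8)/((s-8)² + 1)} = e^(8t)·cos(t)

Final answer: e^(8t)·cos(t)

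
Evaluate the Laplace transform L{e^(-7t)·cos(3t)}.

L{e^(at)·cos(ωt)} = (s-a)/((s-a)² + ω²), so L{e^(-7t)·cos(3t)} = (s+7)/((s+7)² + 9)

Final answer: (s+7)/((s+7)² + 9)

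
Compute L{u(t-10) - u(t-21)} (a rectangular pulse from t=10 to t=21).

L{u(t-a)} = e^(-as)/s. L{u(t-10) - u(t-21)} = (e^(-10s) - e^(-21s))/s

Final answer: (e^(-10s) - e^(-21s))/s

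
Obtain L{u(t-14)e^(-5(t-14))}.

u(t-a)f(t-a) with f(t)=e^(-5t). L{e^(-5t)} = 1/(s+5). By time shift: e^(-14s)/(s+5)

Final answer: e^(-14s)/(s+5)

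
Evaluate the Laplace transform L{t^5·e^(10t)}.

L{t^n·e^(at)} = n!/(s-a)^(n+1), so L{t^5·e^(10t)} = 120/(s-10)^6

Final answer: 120/(s-10)^6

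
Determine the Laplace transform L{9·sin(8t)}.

L{sin(ωt)} = ω/(s² + ω²), so L{sin(8t)} = 8/(s² + 64). Then L{9·sin(8t)} = 9·8/(s² + 64) = 72/(s² + 64)

Final answer: 72/(s² + 64)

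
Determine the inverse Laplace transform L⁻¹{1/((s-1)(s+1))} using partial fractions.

Decompose: A/(s-1) + B/(s+1). A = 1/2, B = -1/2. f(t) = (e^t - e^(-t))/2

Final answer: (e^t - e^(-t))/2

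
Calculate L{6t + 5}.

L{6t + 5} = 6·L{t} + 5·L{1} = 6/s² + 5/s

Final answer: 6/s² + 5/s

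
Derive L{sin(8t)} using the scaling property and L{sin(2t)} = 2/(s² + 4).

Using L{f(at)} = (1/a)F(s/a) with a=4: L{sin(8t)} = (1/4) · 2/((s/4)² + 4) = (1/4) · 2·16/(s² + 64) = 8/(s² + 64)

Final answer: 8/(s² + 64)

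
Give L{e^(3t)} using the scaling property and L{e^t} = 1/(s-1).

Using L{f(at)} = (1/a)F(s/a) with a=3 and f(t) = e^t: L{e^(3t)} = (1/3) · 1/((s/3)-1) = (1/3) · 3/(s-3) = 1/(s-3)

Final answer: 1/(s-3)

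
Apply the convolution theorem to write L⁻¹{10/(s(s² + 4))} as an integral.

10/(s(s² + 4)) = (1/s)·(10/(s² + 4)) = L{1}·L{5·sin(2t)}. So f(t) = 1*(5·sin(2t)) = ∫₀ᵗ 5·sin(2τ) dτ

Final answer: ∫₀ᵗ 5·sin(2τ) dτ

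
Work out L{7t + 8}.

L{7t + 8} = 7·L{t} + 8·L{1} = 7/s² + 8/s

Final answer: 7/s² + 8/s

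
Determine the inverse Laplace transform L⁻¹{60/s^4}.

L⁻¹{n!/s^(n+1)} = t^n with n=3. So L⁻¹{6/s^4} = t^3, and L⁻¹{60/s^4} = (60/6)·t^3 = 10·t^3

Final answer: 10·t^3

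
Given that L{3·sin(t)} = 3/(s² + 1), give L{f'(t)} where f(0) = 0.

L{f'(t)} = s·F(s) - f(0) = s·3/(s² + 1) - 0 = 3s/(s² + 1)

Final answer: 3s/(s² + 1)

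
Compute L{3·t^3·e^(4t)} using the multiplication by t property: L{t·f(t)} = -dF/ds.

Using L{t^n·e^(at)} = n!/(s-a)^(n+1), L{t^3·e^(4t)} = 6/(s-4)^4, so L{3·t^3·e^(4t)} = 3·6/(s-4)^4 = 18/(s-4)^4

Final answer: 18/(s-4)^4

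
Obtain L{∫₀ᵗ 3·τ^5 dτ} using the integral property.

L{∫₀ᵗ f(τ)dτ} = F(s)/s with f(t) = 3t^5. F(s) = 360/s^6, so L{∫₀ᵗ 3·τ^5 dτ} = (360/s^6)/s = 360/s^7. (Check: ∫₀ᵗ 3·τ^5 dτ = 3t^6/6.)

Final answer: 360/s^7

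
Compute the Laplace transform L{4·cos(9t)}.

L{cos(ωt)} = s/(s² + ω²), so L{cos(9t)} = s/(s² + 81). Then L{4·cos(9t)} = 4·s/(s² + 81) = 4s/(s² + 81)

Final answer: 4s/(s² + 81)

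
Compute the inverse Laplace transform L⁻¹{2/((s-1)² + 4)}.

Using frequency shift, L⁻¹{2/((s-1)² + 4)} = e^t·sin(2t)

Final answer: e^t·sin(2t)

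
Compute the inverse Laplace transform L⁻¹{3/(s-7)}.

L⁻¹{1/(s-a)} = e^(at), so L⁻¹{1/(s-7)} = e^(7t), and L⁻¹{3/(s-7)} = 3·e^(7t)

Final answer: 3·e^(7t)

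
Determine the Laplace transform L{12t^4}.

L{12t^4} = 12 · L{t^4} = 12 · 24/s^5 = 288/s^5

Final answer: 288/s^5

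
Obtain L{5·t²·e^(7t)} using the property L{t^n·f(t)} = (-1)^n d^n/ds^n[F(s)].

L{e^(7t)} = 1/(s-7). d/ds[1/(s-7)] = -1/(s-7)². d²/ds²[1/(s-7)] = 2/(s-7)³. So L{t²·e^(7t)} = (-1)² · 2/(s-7)³ = 2/(s-7)³. Then L{5·t²·e^(7t)} = 5·2/(s-7)³ = 10/(s-7)³

Final answer: 10/(s-7)³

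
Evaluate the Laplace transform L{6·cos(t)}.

L{cos(ωt)} = s/(s² + ω²), so L{cos(t)} = s/(s² + 1). Then L{6·cos(t)} = 6·s/(s² + 1) = 6s/(s² + 1)

Final answer: 6s/(s² + 1)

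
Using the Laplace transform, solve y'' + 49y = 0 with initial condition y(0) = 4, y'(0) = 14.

L{y''} + 49L{y} = 0. s²Y - 4s - 14 + 49Y = 0. Y(s² + 49) = 4s + 14. Y = (4s + 14)/(s² + 49). Inverting: y(t) = 4cos(7t) + 2sin(7t)

Final answer: y(t) = 4cos(7t) + 2sin(7t)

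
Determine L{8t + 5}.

L{8t + 5} = 8·L{t} + 5·L{1} = 8/s² + 5/s

Final answer: 8/s² + 5/s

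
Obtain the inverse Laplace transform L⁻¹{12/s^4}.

L⁻¹{n!/s^(n+1)} = t^n with n=3. So L⁻¹{6/s^4} = t^3, and L⁻¹{12/s^4} = (12/6)·t^3 = 2·t^3

Final answer: 2·t^3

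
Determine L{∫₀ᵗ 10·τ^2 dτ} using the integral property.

L{∫₀ᵗ f(τ)dτ} = F(s)/s with f(t) = 10t^2. F(s) = 20/s^3, so L{∫₀ᵗ 10·τ^2 dτ} = (20/s^3)/s = 20/s^4. (Check: ∫₀ᵗ 10·τ^2 dτ = 10t^3/3.)

Final answer: 20/s^4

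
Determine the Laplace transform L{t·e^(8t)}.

L{t^n·e^(at)} = n!/(s-a)^(n+1), so L{t·e^(8t)} = 1/(s-8)^2

Final answer: 1/(s-8)^2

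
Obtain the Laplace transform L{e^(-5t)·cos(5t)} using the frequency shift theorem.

Frequency shift: L{e^(at)f(t)} = F(s-a). L{e^(-5t)·cos(5t)} = (s+5)/((s+5)² + 25)

Final answer: (s+5)/((s+5)² + 25)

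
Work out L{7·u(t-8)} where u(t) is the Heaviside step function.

L{u(t-a)} = e^(-as)/s. Here a=8, so L{u(t-8)} = e^(-8s)/s, and L{7·u(t-8)} = 7·e^(-8s)/s

Final answer: 7·e^(-8s)/s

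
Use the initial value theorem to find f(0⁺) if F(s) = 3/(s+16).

f(0⁺) = lim_{s→∞} s·3/(s+16) = lim_{s→∞} 3s/(s+16) = 3

Final answer: 3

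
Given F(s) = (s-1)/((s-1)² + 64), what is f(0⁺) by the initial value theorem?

f(0⁺) = lim_{s→∞} sF(s) = lim_{s→∞} s(s-1)/((s-1)² + 64) = 1

Final answer: 1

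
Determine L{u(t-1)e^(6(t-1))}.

u(t-a)f(t-a) with f(t)=e^(6t). L{e^(6t)} = 1/(s-6). By time shift: e^(-s)/(s-6)

Final answer: e^(-s)/(s-6)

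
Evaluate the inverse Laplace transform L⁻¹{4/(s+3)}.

L⁻¹{1/(s-a)} = e^(at), so L⁻¹{1/(s+3)} = e^(-3t), and L⁻¹{4/(s+3)} = 4·e^(-3t)

Final answer: 4·e^(-3t)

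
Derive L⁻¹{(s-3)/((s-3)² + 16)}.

Using frequency shift: L⁻¹{(s-a)/((s-a)² + b²)} = e^(at)cos(bt). Here a=3, b=4

Final answer: e^(3t)·cos(4t)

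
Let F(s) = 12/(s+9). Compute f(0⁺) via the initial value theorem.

f(0⁺) = lim_{s→∞} s·12/(s+9) = lim_{s→∞} 12s/(s+9) = 12

Final answer: 12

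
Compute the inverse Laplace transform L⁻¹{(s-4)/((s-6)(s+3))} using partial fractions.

Using partial fractions, f(t) = (2e^(6t) + 7e^(-3t))/9

Final answer: (2e^(6t) + 7e^(-3t))/9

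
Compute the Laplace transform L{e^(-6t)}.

L{e^(at)} = 1/(s-a), so L{e^(-6t)} = 1/(s+6)

Final answer: 1/(s+6)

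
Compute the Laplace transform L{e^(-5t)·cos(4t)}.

L{e^(at)·cos(ωt)} = (s-a)/((s-a)² + ω²), so L{e^(-5t)·cos(4t)} = (s+5)/((s+5)² + 16)

Final answer: (s+5)/((s+5)² + 16)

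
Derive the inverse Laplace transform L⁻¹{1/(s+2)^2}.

L⁻¹{n!/(s-a)^(n+1)} = t^n·e^(at), so L⁻¹{1/(s+2)^2} = t·e^(-2t)

Final answer: t·e^(-2t)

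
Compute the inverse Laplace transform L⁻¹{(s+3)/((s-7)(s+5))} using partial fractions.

Using partial fractions, f(t) = (10e^(7t) + 2e^(-5t))/12

Final answer: (10e^(7t) + 2e^(-5t))/12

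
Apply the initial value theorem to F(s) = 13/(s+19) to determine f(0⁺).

f(0⁺) = lim_{s→∞} s·13/(s+19) = lim_{s→∞} 13s/(s+19) = 13

Final answer: 13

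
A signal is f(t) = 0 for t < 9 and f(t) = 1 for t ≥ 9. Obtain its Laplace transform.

f(t) = u(t-9). L{u(t-9)} = e^(-9s)/s, so L{f(t)} = e^(-9s)/s

Final answer: e^(-9s)/s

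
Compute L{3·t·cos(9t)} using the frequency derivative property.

L{cos(9t)} = s/(s² + 81). Derivative: d/ds[s/(s² + 81)] = [(s² + 81) - s·2s]/(s² + 81)² = (81 - s²)/(s² + 81)². So L{t·cos(9t)} = -F'(s) = (s² - 81)/(s² + 81)². Then L{3·t·cos(9t)} = 3·(s² - 81)/(s² + 81)²

Final answer: 3·(s² - 81)/(s² + 81)²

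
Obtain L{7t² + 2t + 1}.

L{7t² + 2t + 1} = 7·2/s³ + 2/s² + 1/s = 14/s³ + 2/s² + 1/s

Final answer: 14/s³ + 2/s² + 1/s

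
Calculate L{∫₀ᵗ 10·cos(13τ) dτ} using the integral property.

L{∫₀ᵗ f(τ)dτ} = F(s)/s with F(s) = 10s/(s² + 169), so the result is (10s/(s² + 169))/s = 10/(s² + 169)

Final answer: 10/(s² + 169)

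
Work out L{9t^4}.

L{t^n} = n!/s^(n+1). So L{9t^4} = 9·4!/s^5 = 216/s^5

Final answer: 216/s^5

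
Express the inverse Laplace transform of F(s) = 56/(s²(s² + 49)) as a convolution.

56/(s²(s² + 49)) = (1/s²)·(56/(s² + 49)) = L{t}·L{8·sin(7t)}. So f(t) = t*(8·sin(7t)) = ∫₀ᵗ 8τ·sin(7(t-τ)) dτ

Final answer: ∫₀ᵗ 8τ·sin(7(t-τ)) dτ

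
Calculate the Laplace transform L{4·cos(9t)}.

L{cos(ωt)} = s/(s² + ω²), so L{cos(9t)} = s/(s² + 81). Then L{4·cos(9t)} = 4·s/(s² + 81) = 4s/(s² + 81)

Final answer: 4s/(s² + 81)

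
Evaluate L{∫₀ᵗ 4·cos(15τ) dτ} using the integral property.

L{∫₀ᵗ f(τ)dτ} = F(s)/s with F(s) = 4s/(s² + 225), so the result is (4s/(s² + 225))/s = 4/(s² + 225)

Final answer: 4/(s² + 225)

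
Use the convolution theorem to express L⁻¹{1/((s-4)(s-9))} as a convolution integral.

1/((s-4)(s-9)) = (1/(s-4))·(1/(s-9)) = L{e^(4t)}·L{e^(9t)}. So f(t) = e^(4t)*e^(9t) = ∫₀ᵗ e^(4τ)·e^(9(t-τ)) dτ

Final answer: ∫₀ᵗ e^(4τ)·e^(9(t-τ)) dτ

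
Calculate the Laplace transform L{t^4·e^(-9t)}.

L{t^n·e^(at)} = n!/(s-a)^(n+1), so L{t^4·e^(-9t)} = 24/(s+9)^5

Final answer: 24/(s+9)^5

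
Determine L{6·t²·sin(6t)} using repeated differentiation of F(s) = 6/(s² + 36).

F(s) = 6/(s² + 36). F'(s) = -12s/(s² + 36)². F''(s) = -12(36 - 3s²)/(s² + 36)³ = (36s² - 432)/(s² + 36)³. So L{t²·sin(6t)} = (-1)² F''(s) = (36s² - 432)/(s² + 36)³. Then L{6·t²·sin(6t)} = 6·(36s² - 432)/(s² + 36)³ = (216s² - 2592)/(s² + 36)³

Final answer: (216s² - 2592)/(s² + 36)³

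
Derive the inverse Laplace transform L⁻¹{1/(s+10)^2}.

L⁻¹{n!/(s-a)^(n+1)} = t^n·e^(at), so L⁻¹{1/(s+10)^2} = t·e^(-10t)

Final answer: t·e^(-10t)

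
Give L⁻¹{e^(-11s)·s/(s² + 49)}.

L⁻¹{s/(s² + 49)} = cos(7t). By the time shift theorem, L⁻¹{e^(-as)F(s)} = u(t-a)f(t-a) with a=11, so L⁻¹{e^(-11s)·s/(s² + 49)} = u(t-11)·cos(7(t-11))

Final answer: u(t-11)·cos(7(t-11))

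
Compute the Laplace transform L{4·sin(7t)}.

L{sin(ωt)} = ω/(s² + ω²), so L{sin(7t)} = 7/(s² + 49). Then L{4·sin(7t)} = 4·7/(s² + 49) = 28/(s² + 49)

Final answer: 28/(s² + 49)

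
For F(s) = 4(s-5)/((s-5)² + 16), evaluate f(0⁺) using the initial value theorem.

f(0⁺) = lim_{s→∞} sF(s) = lim_{s→∞} 4s(s-5)/((s-5)² + 16) = 4

Final answer: 4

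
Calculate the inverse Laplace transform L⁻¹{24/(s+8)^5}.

L⁻¹{n!/(s-a)^(n+1)} = t^n·e^(at), so L⁻¹{24/(s+8)^5} = t^4·e^(-8t)

Final answer: t^4·e^(-8t)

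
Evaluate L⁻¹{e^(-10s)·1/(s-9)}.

L⁻¹{1/(s-9)} = e^(9t). By the time shift theorem, L⁻¹{e^(-as)F(s)} = u(t-a)f(t-a) with a=10, so L⁻¹{e^(-10s)·1/(s-9)} = u(t-10)·e^(9(t-10))

Final answer: u(t-10)·e^(9(t-10))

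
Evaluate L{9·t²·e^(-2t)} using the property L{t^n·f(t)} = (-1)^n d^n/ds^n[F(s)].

L{e^(-2t)} = 1/(s+2). d/ds[1/(s+2)] = -1/(s+2)². d²/ds²[1/(s+2)] = 2/(s+2)³. So L{t²·e^(-2t)} = (-1)² · 2/(s+2)³ = 2/(s+2)³. Then L{9·t²·e^(-2t)} = 9·2/(s+2)³ = 18/(s+2)³

Final answer: 18/(s+2)³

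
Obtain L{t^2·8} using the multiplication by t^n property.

L{8} = 8/s. d^1/ds^1[1/s] = -1/s². d^2/ds^2[1/s] = 2/s^3. So L{t^2} = (-1)^{2}·2/s^3 = 2/s^3. Then L{t^2·8} = 8·2/s^3 = 16/s^3

Final answer: 16/s^3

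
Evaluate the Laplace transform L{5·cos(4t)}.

L{cos(ωt)} = s/(s² + ω²), so L{cos(4t)} = s/(s² + 16). Then L{5·cos(4t)} = 5·s/(s² + 16) = 5s/(s² + 16)

Final answer: 5s/(s² + 16)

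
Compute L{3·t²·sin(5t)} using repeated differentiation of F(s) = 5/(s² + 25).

F(s) = 5/(s² + 25). F'(s) = -10s/(s² + 25)². F''(s) = -10(25 - 3s²)/(s² + 25)³ = (30s² - 250)/(s² + 25)³. So L{t²·sin(5t)} = (-1)² F''(s) = (30s² - 250)/(s² + 25)³. Then L{3·t²·sin(5t)} = 3·(30s² - 250)/(s² + 25)³ = (90s² - 750)/(s² + 25)³

Final answer: (90s² - 750)/(s² + 25)³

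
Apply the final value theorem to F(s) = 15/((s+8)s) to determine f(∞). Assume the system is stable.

f(∞) = lim_{s→0} sF(s) = lim_{s→0} 15/(s+8) = 15/8

Final answer: 15/8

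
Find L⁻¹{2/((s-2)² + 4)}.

Form: b/((s-a)² + b²) → e^(at)sin(bt). With a=2, b=2

Final answer: e^(2t)·sin(2t)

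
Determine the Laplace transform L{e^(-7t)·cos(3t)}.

L{e^(at)·cos(ωt)} = (s-a)/((s-a)² + ω²), so L{e^(-7t)·cos(3t)} = (s+7)/((s+7)² + 9)

Final answer: (s+7)/((s+7)² + 9)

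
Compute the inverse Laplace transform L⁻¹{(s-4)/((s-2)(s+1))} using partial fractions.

Using partial fractions, f(t) = (-2e^(2t) + 5e^(-t))/3

Final answer: (-2e^(2t) + 5e^(-t))/3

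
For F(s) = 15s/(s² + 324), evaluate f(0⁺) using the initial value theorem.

f(0⁺) = lim_{s→∞} s·15s/(s² + 324) = lim_{s→∞} 15s²/(s² + 324) = 15

Final answer: 15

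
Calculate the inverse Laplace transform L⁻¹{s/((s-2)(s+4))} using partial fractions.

Using partial fractions, f(t) = (2e^(2t) + 4e^(-4t))/6

Final answer: (2e^(2t) + 4e^(-4t))/6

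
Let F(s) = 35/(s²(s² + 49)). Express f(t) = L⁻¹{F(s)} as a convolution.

35/(s²(s² + 49)) = (1/s²)·(35/(s² + 49)) = L{t}·L{5·sin(7t)}. So f(t) = t*(5·sin(7t)) = ∫₀ᵗ 5τ·sin(7(t-τ)) dτ

Final answer: ∫₀ᵗ 5τ·sin(7(t-τ)) dτ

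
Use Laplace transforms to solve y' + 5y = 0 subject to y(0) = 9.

L{y'} + 5L{y} = 0. sY - 9 + 5Y = 0. Y(s+5) = 9. Y = 9/(s+5)

Final answer: y(t) = 9e^(-5t)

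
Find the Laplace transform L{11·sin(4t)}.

L{sin(ωt)} = ω/(s² + ω²), so L{sin(4t)} = 4/(s² + 16). Then L{11·sin(4t)} = 11·4/(s² + 16) = 44/(s² + 16)

Final answer: 44/(s² + 16)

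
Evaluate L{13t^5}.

L{t^n} = n!/s^(n+1). So L{13t^5} = 13·5!/s^6 = 1560/s^6

Final answer: 1560/s^6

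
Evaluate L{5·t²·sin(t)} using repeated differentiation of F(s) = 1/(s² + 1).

F(s) = 1/(s² + 1). F'(s) = -2s/(s² + 1)². F''(s) = -2(1 - 3s²)/(s² + 1)³ = (6s² - 2)/(s² + 1)³. So L{t²·sin(t)} = (-1)² F''(s) = (6s² - 2)/(s² + 1)³. Then L{5·t²·sin(t)} = 5·(6s² - 2)/(s² + 1)³ = (30s² - 10)/(s² + 1)³

Final answer: (30s² - 10)/(s² + 1)³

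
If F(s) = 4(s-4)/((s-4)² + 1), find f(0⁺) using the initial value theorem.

f(0⁺) = lim_{s→∞} sF(s) = lim_{s→∞} 4s(s-4)/((s-4)² + 1) = 4

Final answer: 4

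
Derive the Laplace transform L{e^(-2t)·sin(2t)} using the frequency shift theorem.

Frequency shift: L{e^(at)f(t)} = F(s-a). L{e^(-2t)·sin(2t)} = 2/((s+2)² + 4)

Final answer: 2/((s+2)² + 4)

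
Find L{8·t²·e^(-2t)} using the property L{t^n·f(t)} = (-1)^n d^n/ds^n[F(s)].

L{e^(-2t)} = 1/(s+2). d/ds[1/(s+2)] = -1/(s+2)². d²/ds²[1/(s+2)] = 2/(s+2)³. So L{t²·e^(-2t)} = (-1)² · 2/(s+2)³ = 2/(s+2)³. Then L{8·t²·e^(-2t)} = 8·2/(s+2)³ = 16/(s+2)³

Final answer: 16/(s+2)³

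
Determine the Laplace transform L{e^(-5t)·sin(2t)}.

L{e^(at)·sin(ωt)} = ω/((s-a)² + ω²), so L{e^(-5t)·sin(2t)} = 2/((s+5)² + 4)

Final answer: 2/((s+5)² + 4)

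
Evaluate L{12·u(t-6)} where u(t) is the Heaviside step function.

L{u(t-a)} = e^(-as)/s. Here a=6, so L{u(t-6)} = e^(-6s)/s, and L{12·u(t-6)} = 12·e^(-6s)/s

Final answer: 12·e^(-6s)/s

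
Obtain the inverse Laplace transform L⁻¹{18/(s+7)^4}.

L⁻¹{n!/(s-a)^(n+1)} = t^n·e^(at) with n=3, a=-7. So L⁻¹{6/(s+7)^4} = t^3·e^(-7t), and L⁻¹{18/(s+7)^4} = (18/6)·t^3·e^(-7t) = 3·t^3·e^(-7t)

Final answer: 3·t^3·e^(-7t)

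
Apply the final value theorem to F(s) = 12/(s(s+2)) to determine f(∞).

f(∞) = lim_{s→0} s·12/(s(s+2)) = lim_{s→0} 12/(s+2) = 12/2 = 6

Final answer: 6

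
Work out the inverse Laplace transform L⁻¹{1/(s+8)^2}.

L⁻¹{n!/(s-a)^(n+1)} = t^n·e^(at), so L⁻¹{1/(s+8)^2} = t·e^(-8t)

Final answer: t·e^(-8t)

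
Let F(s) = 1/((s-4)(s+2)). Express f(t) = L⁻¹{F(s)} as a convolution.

1/((s-4)(s+2)) = (1/(s-4))·(1/(s+2)) = L{e^(4t)}·L{e^(-2t)}. So f(t) = e^(4t)*e^(-2t) = ∫₀ᵗ e^(4τ)·e^(-2(t-τ)) dτ

Final answer: ∫₀ᵗ e^(4τ)·e^(-2(t-τ)) dτ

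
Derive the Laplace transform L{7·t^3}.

L{t^n} = n!/s^(n+1), so L{t^3} = 6/s^4. Then L{7·t^3} = 7·6/s^4 = 42/s^4

Final answer: 42/s^4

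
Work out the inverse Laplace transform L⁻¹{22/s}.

L⁻¹{c/s} = c, so L⁻¹{22/s} = 22

Final answer: 22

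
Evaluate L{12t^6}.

L{t^n} = n!/s^(n+1). So L{12t^6} = 12·6!/s^7 = 8640/s^7

Final answer: 8640/s^7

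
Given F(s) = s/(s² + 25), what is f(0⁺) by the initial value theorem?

f(0⁺) = lim_{s→∞} s·s/(s² + 25) = lim_{s→∞} s²/(s² + 25) = 1

Final answer: 1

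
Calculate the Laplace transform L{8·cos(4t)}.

L{cos(ωt)} = s/(s² + ω²), so L{cos(4t)} = s/(s² + 16). Then L{8·cos(4t)} = 8·s/(s² + 16) = 8s/(s² + 16)

Final answer: 8s/(s² + 16)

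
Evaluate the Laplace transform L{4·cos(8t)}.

L{cos(ωt)} = s/(s² + ω²), so L{cos(8t)} = s/(s² + 64). Then L{4·cos(8t)} = 4·s/(s² + 64) = 4s/(s² + 64)

Final answer: 4s/(s² + 64)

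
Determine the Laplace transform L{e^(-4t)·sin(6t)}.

L{e^(at)·sin(ωt)} = ω/((s-a)² + ω²), so L{e^(-4t)·sin(6t)} = 6/((s+4)² + 36)

Final answer: 6/((s+4)² + 36)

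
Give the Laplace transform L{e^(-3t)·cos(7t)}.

L{e^(at)·cos(ωt)} = (s-a)/((s-a)² + ω²), so L{e^(-3t)·cos(7t)} = (s+3)/((s+3)² + 49)

Final answer: (s+3)/((s+3)² + 49)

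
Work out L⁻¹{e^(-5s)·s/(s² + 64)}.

L⁻¹{s/(s² + 64)} = cos(8t). By the time shift theorem, L⁻¹{e^(-as)F(s)} = u(t-a)f(t-a) with a=5, so L⁻¹{e^(-5s)·s/(s² + 64)} = u(t-5)·cos(8(t-5))

Final answer: u(t-5)·cos(8(t-5))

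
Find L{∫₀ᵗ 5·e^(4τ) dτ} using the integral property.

L{∫₀ᵗ f(τ)dτ} = F(s)/s with F(s) = 5/(s-4), so L{∫₀ᵗ 5·e^(4τ) dτ} = 5/(s(s-4))

Final answer: 5/(s(s-4))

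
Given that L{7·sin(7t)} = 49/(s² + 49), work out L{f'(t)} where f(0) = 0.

L{f'(t)} = s·F(s) - f(0) = s·49/(s² + 49) - 0 = 49s/(s² + 49)

Final answer: 49s/(s² + 49)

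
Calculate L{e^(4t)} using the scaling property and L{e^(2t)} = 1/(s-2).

Using L{f(at)} = (1/a)F(s/a) with a=2 and f(t) = e^(2t): L{e^(4t)} = (1/2) · 1/((s/2)-2) = (1/2) · 2/(s-4) = 1/(s-4)

Final answer: 1/(s-4)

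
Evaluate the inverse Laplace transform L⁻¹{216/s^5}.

L⁻¹{n!/s^(n+1)} = t^n with n=4. So L⁻¹{24/s^5} = t^4, and L⁻¹{216/s^5} = (216/24)·t^4 = 9·t^4

Final answer: 9·t^4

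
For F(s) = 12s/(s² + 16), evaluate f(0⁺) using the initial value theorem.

f(0⁺) = lim_{s→∞} s·12s/(s² + 16) = lim_{s→∞} 12s²/(s² + 16) = 12

Final answer: 12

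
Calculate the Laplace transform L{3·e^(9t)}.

L{e^(at)} = 1/(s-a), so L{e^(9t)} = 1/(s-9). Then L{3·e^(9t)} = 3/(s-9)

Final answer: 3/(s-9)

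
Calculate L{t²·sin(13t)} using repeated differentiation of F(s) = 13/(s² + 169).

F(s) = 13/(s² + 169). F'(s) = -26s/(s² + 169)². F''(s) = -26(169 - 3s²)/(s² + 169)³ = (78s² - 4394)/(s² + 169)³. So L{t²·sin(13t)} = (-1)² F''(s) = (78s² - 4394)/(s² + 169)³

Final answer: (78s² - 4394)/(s² + 169)³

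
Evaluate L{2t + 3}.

L{2t + 3} = 2·L{t} + 3·L{1} = 2/s² + 3/s

Final answer: 2/s² + 3/s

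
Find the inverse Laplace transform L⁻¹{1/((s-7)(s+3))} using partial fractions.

Decompose: A/(s-7) + B/(s+3). A = 1/10, B = -1/10. f(t) = (e^(7t) - e^(-3t))/10

Final answer: (e^(7t) - e^(-3t))/10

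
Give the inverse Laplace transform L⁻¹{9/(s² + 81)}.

L⁻¹{9/(s² + 81)} = sin(9t)

Final answer: sin(9t)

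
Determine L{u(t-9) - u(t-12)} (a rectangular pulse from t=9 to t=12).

L{u(t-a)} = e^(-as)/s. L{u(t-9) - u(t-12)} = (e^(-9s) - e^(-12s))/s

Final answer: (e^(-9s) - e^(-12s))/s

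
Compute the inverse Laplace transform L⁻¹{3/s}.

L⁻¹{c/s} = c, so L⁻¹{3/s} = 3

Final answer: 3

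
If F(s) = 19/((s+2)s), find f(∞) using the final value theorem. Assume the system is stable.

f(∞) = lim_{s→0} sF(s) = lim_{s→0} 19/(s+2) = 19/2

Final answer: 19/2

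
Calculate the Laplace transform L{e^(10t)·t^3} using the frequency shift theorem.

L{e^(at)·t^n} = n!/(s-a)^(n+1), so L{e^(10t)·t^3} = 6/(s-10)^4

Final answer: 6/(s-10)^4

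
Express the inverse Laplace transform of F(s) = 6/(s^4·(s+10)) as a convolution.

6/(s^4·(s+10)) = (6/s^4)·(1/(s+10)) = L{t^3}·L{e^(-10t)}. So f(t) = t^3*e^(-10t) = ∫₀ᵗ τ^3·e^(-10(t-τ)) dτ

Final answer: ∫₀ᵗ τ^3·e^(-10(t-τ)) dτ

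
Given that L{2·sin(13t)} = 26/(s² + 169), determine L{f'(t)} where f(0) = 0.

L{f'(t)} = s·F(s) - f(0) = s·26/(s² + 169) - 0 = 26s/(s² + 169)

Final answer: 26s/(s² + 169)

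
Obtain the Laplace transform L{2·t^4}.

L{t^n} = n!/s^(n+1), so L{t^4} = 24/s^5. Then L{2·t^4} = 2·24/s^5 = 48/s^5

Final answer: 48/s^5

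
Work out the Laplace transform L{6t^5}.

L{6t^5} = 6 · L{t^5} = 6 · 120/s^6 = 720/s^6

Final answer: 720/s^6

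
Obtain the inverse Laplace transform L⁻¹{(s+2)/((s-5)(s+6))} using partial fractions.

Using partial fractions, f(t) = (7e^(5t) + 4e^(-6t))/11

Final answer: (7e^(5t) + 4e^(-6t))/11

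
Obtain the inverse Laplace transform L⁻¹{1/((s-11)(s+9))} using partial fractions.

Decompose: A/(s-11) + B/(s+9). A = 1/20, B = -1/20. f(t) = (e^(11t) - e^(-9t))/20

Final answer: (e^(11t) - e^(-9t))/20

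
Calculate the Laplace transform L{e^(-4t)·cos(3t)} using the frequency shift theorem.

Frequency shift: L{e^(at)f(t)} = F(s-a). L{e^(-4t)·cos(3t)} = (s+4)/((s+4)² + 9)

Final answer: (s+4)/((s+4)² + 9)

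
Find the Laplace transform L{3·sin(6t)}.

L{sin(ωt)} = ω/(s² + ω²), so L{sin(6t)} = 6/(s² + 36). Then L{3·sin(6t)} = 3·6/(s² + 36) = 18/(s² + 36)

Final answer: 18/(s² + 36)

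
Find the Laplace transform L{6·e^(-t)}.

L{e^(at)} = 1/(s-a), so L{e^(-t)} = 1/(s+1). Then L{6·e^(-t)} = 6/(s+1)

Final answer: 6/(s+1)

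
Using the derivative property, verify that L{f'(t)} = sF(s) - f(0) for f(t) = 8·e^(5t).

f'(t) = 40e^(5t). Direct: L{f'(t)} = 40/(s-5). Property: s·8/(s-5) - 8 = (8s - 8(s-5))/(s-5) = 40/(s-5). ✓

Final answer: 40/(s-5)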